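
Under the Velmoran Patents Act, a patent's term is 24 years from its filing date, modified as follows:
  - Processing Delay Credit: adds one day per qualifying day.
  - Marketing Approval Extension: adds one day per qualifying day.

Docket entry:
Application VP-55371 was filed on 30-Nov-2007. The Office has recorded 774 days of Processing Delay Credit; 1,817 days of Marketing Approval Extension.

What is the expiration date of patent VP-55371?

January 3, 2039

Base term: filing date + 24 years → 30 November 2031.
Processing Delay Credit: +774 days → 12 January 2034.
Marketing Approval Extension: +1817 days → 3 January 2039.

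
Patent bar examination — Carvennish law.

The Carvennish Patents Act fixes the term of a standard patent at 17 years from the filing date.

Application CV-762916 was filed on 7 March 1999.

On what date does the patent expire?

Filing date + 17 years → 7 March 2016.

March 7, 2016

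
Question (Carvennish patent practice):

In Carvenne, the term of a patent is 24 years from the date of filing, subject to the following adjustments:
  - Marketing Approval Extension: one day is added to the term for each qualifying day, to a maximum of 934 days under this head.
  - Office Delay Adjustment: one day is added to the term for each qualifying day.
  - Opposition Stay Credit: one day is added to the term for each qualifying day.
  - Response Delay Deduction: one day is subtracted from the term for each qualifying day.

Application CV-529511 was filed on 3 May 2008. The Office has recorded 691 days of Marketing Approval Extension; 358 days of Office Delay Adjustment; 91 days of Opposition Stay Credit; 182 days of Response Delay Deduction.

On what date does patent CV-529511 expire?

2034-12-17

Base term: filing date + 24 years → 3 May 2032.
Marketing Approval Extension: 691 days (within the 934-day cap) → +691 days → 25 March 2034.
Office Delay Adjustment: +358 days → 18 March 2035.
Opposition Stay Credit: +91 days → 17 June 2035.
Response Delay Deduction: −182 days → 17 December 2034.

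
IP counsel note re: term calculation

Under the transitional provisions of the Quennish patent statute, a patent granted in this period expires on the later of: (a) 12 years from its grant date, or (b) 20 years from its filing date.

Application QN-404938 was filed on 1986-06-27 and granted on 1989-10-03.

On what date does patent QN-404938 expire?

2006-06-27

(a) grant + 12 years → 3 October 2001.
(b) filing + 20 years → 27 June 2006.
Later of the two: 27 June 2006.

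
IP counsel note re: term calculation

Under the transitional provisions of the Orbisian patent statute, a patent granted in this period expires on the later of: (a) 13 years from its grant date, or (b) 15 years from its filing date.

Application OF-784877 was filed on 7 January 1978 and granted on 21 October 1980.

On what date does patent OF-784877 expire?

(a) grant + 13 years → 21 October 1993.
(b) filing + 15 years → 7 January 1993.
Later of the two: 21 October 1993.

1993-10-21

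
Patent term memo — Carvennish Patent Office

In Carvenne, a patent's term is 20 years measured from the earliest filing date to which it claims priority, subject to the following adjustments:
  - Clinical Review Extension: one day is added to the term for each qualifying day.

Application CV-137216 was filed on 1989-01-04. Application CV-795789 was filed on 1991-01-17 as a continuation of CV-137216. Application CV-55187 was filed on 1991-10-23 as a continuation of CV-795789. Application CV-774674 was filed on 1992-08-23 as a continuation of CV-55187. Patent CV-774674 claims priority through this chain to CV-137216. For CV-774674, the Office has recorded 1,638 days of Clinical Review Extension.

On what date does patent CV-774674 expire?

June 30, 2013

Earliest priority filing: 4 January 1989.
Base term: 4 January 1989 + 20 years → 4 January 2009.
Clinical Review Extension: +1638 days → 30 June 2013.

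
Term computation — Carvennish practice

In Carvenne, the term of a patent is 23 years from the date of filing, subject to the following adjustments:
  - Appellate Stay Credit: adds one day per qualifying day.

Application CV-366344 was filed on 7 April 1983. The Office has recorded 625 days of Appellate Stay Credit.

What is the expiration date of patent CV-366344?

2007-12-23

Base term: filing date + 23 years → 7 April 2006.
Appellate Stay Credit: +625 days → 23 December 2007.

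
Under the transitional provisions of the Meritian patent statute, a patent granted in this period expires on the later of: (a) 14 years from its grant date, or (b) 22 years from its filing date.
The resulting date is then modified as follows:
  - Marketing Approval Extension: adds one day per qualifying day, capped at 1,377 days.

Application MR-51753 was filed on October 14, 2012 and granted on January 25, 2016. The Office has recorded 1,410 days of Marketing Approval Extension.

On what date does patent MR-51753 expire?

July 22, 2038

(a) grant + 14 years → 25 January 2030.
(b) filing + 22 years → 14 October 2034.
Later of the two: 14 October 2034.
Marketing Approval Extension: 1410 days claimed exceeds the 1377-day cap, so +1377 days → 22 July 2038.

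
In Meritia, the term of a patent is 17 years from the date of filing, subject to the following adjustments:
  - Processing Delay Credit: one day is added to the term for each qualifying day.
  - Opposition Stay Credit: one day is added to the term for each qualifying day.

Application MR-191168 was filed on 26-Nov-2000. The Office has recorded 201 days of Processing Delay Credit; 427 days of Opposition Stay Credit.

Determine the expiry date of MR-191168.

2019-08-16

Base term: filing date + 17 years → 26 November 2017.
Processing Delay Credit: +201 days → 15 June 2018.
Opposition Stay Credit: +427 days → 16 August 2019.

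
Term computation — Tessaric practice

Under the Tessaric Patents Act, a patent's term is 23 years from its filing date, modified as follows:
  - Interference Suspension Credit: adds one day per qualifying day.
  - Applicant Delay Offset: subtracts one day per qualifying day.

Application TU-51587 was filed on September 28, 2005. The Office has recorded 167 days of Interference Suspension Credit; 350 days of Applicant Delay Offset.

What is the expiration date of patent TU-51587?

March 29, 2028

Base term: filing date + 23 years → 28 September 2028.
Interference Suspension Credit: +167 days → 14 March 2029.
Applicant Delay Offset: −350 days → 29 March 2028.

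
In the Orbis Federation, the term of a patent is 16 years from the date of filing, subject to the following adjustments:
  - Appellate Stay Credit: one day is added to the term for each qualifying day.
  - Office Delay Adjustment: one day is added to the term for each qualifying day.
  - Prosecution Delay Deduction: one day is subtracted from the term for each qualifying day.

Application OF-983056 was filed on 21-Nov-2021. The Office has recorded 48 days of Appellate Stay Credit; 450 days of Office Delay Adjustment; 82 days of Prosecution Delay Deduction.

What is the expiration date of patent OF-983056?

2039-01-11

Base term: filing date + 16 years → 21 November 2037.
Appellate Stay Credit: +48 days → 8 January 2038.
Office Delay Adjustment: +450 days → 3 April 2039.
Prosecution Delay Deduction: −82 days → 11 January 2039.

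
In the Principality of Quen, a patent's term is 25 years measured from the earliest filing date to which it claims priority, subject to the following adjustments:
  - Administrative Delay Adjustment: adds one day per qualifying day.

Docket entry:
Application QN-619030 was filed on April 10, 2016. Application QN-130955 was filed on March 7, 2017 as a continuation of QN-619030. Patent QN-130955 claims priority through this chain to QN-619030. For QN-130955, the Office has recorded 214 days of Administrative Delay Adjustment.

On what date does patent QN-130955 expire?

November 10, 2041

Earliest priority filing: 10 April 2016.
Base term: 10 April 2016 + 25 years → 10 April 2041.
Administrative Delay Adjustment: +214 days → 10 November 2041.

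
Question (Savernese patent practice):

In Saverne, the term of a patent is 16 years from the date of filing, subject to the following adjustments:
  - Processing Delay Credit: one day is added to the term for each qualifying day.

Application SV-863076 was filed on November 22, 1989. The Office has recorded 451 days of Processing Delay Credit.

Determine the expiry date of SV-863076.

February 16, 2007

Base term: filing date + 16 years → 22 November 2005.
Processing Delay Credit: +451 days → 16 February 2007.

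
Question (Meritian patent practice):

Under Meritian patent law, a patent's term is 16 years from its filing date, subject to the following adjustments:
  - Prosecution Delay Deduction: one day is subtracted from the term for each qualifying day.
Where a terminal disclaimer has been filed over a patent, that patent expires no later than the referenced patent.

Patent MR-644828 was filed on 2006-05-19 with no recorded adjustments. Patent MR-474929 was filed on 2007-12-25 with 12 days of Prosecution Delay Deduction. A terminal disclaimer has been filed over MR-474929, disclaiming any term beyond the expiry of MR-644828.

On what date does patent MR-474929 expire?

Natural term of MR-474929:
  Base: filing + 16 years → 25 December 2023.
  Prosecution Delay Deduction: −12 days → 13 December 2023.
Expiry of referenced patent MR-644828:
  Base: filing + 16 years → 19 May 2022.
Terminal disclaimer: MR-474929 expires on the earlier of 13 December 2023 and 19 May 2022.

May 19, 2022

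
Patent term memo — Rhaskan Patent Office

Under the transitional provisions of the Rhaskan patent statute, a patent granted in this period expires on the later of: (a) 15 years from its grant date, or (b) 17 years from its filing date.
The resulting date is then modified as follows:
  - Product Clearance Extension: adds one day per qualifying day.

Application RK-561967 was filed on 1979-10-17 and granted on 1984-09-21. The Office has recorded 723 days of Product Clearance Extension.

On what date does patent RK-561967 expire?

2001-09-13

(a) grant + 15 years → 21 September 1999.
(b) filing + 17 years → 17 October 1996.
Later of the two: 21 September 1999.
Product Clearance Extension: +723 days → 13 September 2001.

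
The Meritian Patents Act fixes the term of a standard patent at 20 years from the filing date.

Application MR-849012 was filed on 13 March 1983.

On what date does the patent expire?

Filing date + 20 years → 13 March 2003.

March 13, 2003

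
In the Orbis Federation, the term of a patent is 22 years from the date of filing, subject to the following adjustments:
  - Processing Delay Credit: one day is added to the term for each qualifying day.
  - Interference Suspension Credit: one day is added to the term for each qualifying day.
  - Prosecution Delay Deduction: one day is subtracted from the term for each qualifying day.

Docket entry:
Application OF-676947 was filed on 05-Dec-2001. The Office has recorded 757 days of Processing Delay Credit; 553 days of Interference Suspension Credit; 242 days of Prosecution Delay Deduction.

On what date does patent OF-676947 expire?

Base term: filing date + 22 years → 5 December 2023.
Processing Delay Credit: +757 days → 31 December 2025.
Interference Suspension Credit: +553 days → 7 July 2027.
Prosecution Delay Deduction: −242 days → 7 November 2026.

November 7, 2026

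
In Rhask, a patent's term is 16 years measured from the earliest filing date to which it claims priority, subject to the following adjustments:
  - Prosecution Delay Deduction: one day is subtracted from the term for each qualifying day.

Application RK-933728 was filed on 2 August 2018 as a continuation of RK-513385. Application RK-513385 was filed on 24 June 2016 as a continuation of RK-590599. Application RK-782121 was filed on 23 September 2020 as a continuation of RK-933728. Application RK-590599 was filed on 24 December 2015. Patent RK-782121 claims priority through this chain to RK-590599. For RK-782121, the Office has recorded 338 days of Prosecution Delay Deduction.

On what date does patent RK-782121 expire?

2031-01-20

Earliest priority filing: 24 December 2015.
Base term: 24 December 2015 + 16 years → 24 December 2031.
Prosecution Delay Deduction: −338 days → 20 January 2031.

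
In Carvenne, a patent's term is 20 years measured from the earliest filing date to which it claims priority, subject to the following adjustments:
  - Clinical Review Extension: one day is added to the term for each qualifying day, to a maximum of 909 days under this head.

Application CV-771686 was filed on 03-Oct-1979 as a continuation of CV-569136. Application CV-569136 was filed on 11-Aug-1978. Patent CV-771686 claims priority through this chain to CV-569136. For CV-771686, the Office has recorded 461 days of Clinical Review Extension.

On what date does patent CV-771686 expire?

1999-11-15

Earliest priority filing: 11 August 1978.
Base term: 11 August 1978 + 20 years → 11 August 1998.
Clinical Review Extension: 461 days (within the 909-day cap) → +461 days → 15 November 1999.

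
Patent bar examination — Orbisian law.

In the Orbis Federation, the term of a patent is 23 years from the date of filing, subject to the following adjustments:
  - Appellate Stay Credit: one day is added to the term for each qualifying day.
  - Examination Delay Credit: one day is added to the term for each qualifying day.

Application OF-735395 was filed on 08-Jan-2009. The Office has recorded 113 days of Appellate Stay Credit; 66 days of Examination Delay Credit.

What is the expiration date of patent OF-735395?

2032-07-05

Base term: filing date + 23 years → 8 January 2032.
Appellate Stay Credit: +113 days → 30 April 2032.
Examination Delay Credit: +66 days → 5 July 2032.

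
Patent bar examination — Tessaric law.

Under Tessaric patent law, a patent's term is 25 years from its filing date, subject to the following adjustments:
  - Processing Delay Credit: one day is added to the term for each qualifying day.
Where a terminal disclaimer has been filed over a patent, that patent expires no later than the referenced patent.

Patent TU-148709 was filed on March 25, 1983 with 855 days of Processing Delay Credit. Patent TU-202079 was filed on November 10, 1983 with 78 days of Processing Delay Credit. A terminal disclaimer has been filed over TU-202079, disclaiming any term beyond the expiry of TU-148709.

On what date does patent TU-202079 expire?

January 27, 2009

Natural term of TU-202079:
  Base: filing + 25 years → 10 November 2008.
  Processing Delay Credit: +78 days → 27 January 2009.
Expiry of referenced patent TU-148709:
  Base: filing + 25 years → 25 March 2008.
  Processing Delay Credit: +855 days → 28 July 2010.
Terminal disclaimer: TU-202079 expires on the earlier of 27 January 2009 and 28 July 2010.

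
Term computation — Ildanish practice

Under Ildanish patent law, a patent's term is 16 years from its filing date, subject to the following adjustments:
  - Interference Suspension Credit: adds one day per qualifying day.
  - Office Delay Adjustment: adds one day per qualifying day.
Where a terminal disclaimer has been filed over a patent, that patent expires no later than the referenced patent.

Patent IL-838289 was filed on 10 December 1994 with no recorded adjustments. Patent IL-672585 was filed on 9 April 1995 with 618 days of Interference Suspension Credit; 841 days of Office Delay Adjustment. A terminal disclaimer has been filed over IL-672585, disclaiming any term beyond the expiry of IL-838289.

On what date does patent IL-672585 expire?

Natural term of IL-672585:
  Base: filing + 16 years → 9 April 2011.
  Interference Suspension Credit: +618 days → 17 December 2012.
  Office Delay Adjustment: +841 days → 7 April 2015.
Expiry of referenced patent IL-838289:
  Base: filing + 16 years → 10 December 2010.
Terminal disclaimer: IL-672585 expires on the earlier of 7 April 2015 and 10 December 2010.

December 10, 2010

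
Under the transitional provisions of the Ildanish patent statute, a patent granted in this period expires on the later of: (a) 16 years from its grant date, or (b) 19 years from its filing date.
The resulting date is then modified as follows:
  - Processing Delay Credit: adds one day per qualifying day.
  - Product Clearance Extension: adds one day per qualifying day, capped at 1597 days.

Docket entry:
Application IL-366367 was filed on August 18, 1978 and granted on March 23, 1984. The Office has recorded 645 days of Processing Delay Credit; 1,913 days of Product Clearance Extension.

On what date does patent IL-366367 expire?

2006-05-13

(a) grant + 16 years → 23 March 2000.
(b) filing + 19 years → 18 August 1997.
Later of the two: 23 March 2000.
Processing Delay Credit: +645 days → 28 December 2001.
Product Clearance Extension: 1913 days claimed exceeds the 1597-day cap, so +1597 days → 13 May 2006.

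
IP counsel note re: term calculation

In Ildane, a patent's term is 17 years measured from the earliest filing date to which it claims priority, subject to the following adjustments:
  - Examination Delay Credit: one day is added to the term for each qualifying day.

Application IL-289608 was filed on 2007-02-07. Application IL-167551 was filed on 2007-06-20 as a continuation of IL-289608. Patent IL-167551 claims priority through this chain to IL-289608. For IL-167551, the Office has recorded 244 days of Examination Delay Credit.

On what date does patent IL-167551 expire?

Earliest priority filing: 7 February 2007.
Base term: 7 February 2007 + 17 years → 7 February 2024.
Examination Delay Credit: +244 days → 8 October 2024.

2024-10-08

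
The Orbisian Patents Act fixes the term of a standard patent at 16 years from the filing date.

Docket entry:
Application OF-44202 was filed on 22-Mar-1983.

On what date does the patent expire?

1999-03-22

Filing date + 16 years → 22 March 1999.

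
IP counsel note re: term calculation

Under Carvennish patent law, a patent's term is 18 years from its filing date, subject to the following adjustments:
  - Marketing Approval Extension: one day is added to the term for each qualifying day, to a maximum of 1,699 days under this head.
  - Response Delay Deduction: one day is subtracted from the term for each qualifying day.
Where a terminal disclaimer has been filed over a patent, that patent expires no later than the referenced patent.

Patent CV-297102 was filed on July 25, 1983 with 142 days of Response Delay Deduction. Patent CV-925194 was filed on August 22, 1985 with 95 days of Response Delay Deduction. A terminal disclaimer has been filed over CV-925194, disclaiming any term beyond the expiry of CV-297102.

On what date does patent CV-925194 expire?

Natural term of CV-925194:
  Base: filing + 18 years → 22 August 2003.
  Response Delay Deduction: −95 days → 19 May 2003.
Expiry of referenced patent CV-297102:
  Base: filing + 18 years → 25 July 2001.
  Response Delay Deduction: −142 days → 5 March 2001.
Terminal disclaimer: CV-925194 expires on the earlier of 19 May 2003 and 5 March 2001.

March 5, 2001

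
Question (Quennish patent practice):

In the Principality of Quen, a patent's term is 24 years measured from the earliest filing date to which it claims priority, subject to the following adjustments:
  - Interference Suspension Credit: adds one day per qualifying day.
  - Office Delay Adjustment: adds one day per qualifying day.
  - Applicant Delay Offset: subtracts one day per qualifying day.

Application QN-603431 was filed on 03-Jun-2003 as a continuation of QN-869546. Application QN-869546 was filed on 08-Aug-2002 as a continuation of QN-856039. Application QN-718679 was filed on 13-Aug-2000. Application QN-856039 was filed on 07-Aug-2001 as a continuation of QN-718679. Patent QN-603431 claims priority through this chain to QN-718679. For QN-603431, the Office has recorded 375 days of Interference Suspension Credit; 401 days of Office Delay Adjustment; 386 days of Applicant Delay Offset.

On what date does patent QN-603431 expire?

2025-09-07

Earliest priority filing: 13 August 2000.
Base term: 13 August 2000 + 24 years → 13 August 2024.
Interference Suspension Credit: +375 days → 23 August 2025.
Office Delay Adjustment: +401 days → 28 September 2026.
Applicant Delay Offset: −386 days → 7 September 2025.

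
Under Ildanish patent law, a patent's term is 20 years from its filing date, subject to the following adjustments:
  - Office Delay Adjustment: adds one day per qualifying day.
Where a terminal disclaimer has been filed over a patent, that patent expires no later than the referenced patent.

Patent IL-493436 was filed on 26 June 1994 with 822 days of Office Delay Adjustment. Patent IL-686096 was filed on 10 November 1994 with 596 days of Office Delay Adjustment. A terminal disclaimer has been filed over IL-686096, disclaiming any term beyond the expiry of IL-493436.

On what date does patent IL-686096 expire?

June 28, 2016

Natural term of IL-686096:
  Base: filing + 20 years → 10 November 2014.
  Office Delay Adjustment: +596 days → 28 June 2016.
Expiry of referenced patent IL-493436:
  Base: filing + 20 years → 26 June 2014.
  Office Delay Adjustment: +822 days → 25 September 2016.
Terminal disclaimer: IL-686096 expires on the earlier of 28 June 2016 and 25 September 2016.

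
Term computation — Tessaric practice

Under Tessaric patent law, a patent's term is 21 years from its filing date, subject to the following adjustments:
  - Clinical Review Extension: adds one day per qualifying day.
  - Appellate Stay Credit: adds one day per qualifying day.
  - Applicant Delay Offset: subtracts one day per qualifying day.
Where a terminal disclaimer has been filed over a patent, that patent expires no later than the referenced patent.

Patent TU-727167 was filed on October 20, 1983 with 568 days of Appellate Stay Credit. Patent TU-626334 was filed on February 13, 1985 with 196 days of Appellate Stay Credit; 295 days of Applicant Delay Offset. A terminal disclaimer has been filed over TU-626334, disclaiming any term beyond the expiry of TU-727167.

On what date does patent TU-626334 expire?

Natural term of TU-626334:
  Base: filing + 21 years → 13 February 2006.
  Appellate Stay Credit: +196 days → 28 August 2006.
  Applicant Delay Offset: −295 days → 6 November 2005.
Expiry of referenced patent TU-727167:
  Base: filing + 21 years → 20 October 2004.
  Appellate Stay Credit: +568 days → 11 May 2006.
Terminal disclaimer: TU-626334 expires on the earlier of 6 November 2005 and 11 May 2006.

2005-11-06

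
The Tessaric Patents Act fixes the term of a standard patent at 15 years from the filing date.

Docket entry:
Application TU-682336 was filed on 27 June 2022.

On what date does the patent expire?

2037-06-27

Filing date + 15 years → 27 June 2037.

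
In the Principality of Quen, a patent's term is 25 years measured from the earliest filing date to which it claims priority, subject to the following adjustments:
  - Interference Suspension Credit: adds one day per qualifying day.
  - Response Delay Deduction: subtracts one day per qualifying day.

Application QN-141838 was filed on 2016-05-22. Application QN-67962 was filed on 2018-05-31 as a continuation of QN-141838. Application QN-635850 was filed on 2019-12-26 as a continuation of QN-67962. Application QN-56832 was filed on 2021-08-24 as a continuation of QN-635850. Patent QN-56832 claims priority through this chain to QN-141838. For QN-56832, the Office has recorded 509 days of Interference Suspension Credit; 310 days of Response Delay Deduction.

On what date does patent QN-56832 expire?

2041-12-07

Earliest priority filing: 22 May 2016.
Base term: 22 May 2016 + 25 years → 22 May 2041.
Interference Suspension Credit: +509 days → 13 October 2042.
Response Delay Deduction: −310 days → 7 December 2041.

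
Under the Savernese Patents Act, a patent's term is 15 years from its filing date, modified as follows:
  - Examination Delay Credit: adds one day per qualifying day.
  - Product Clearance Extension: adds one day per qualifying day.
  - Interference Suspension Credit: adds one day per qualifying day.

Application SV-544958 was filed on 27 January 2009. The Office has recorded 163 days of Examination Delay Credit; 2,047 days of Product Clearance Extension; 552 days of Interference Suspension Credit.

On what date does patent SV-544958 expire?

Base term: filing date + 15 years → 27 January 2024.
Examination Delay Credit: +163 days → 8 July 2024.
Product Clearance Extension: +2047 days → 14 February 2030.
Interference Suspension Credit: +552 days → 20 August 2031.

August 20, 2031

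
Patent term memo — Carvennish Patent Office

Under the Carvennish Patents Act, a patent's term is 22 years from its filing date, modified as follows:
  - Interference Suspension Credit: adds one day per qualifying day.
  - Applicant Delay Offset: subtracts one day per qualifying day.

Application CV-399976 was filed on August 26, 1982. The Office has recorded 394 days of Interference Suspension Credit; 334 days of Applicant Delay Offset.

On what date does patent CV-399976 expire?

October 25, 2004

Base term: filing date + 22 years → 26 August 2004.
Interference Suspension Credit: +394 days → 24 September 2005.
Applicant Delay Offset: −334 days → 25 October 2004.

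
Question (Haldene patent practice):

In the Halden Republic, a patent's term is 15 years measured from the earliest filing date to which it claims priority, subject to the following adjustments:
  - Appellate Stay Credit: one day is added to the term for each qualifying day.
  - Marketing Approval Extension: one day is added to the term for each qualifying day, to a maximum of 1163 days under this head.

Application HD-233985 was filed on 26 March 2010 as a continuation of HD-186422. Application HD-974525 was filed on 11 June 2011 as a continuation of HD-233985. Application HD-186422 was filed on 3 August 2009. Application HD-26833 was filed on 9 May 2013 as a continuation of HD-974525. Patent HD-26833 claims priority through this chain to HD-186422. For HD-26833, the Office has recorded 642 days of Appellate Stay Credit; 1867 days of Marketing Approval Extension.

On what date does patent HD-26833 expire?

July 13, 2029

Earliest priority filing: 3 August 2009.
Base term: 3 August 2009 + 15 years → 3 August 2024.
Appellate Stay Credit: +642 days → 7 May 2026.
Marketing Approval Extension: 1867 days claimed exceeds the 1163-day cap, so +1163 days → 13 July 2029.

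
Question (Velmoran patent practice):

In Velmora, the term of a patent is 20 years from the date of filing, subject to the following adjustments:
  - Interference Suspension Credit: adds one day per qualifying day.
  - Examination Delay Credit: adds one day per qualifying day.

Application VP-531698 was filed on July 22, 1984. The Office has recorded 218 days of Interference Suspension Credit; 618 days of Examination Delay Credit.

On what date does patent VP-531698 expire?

Base term: filing date + 20 years → 22 July 2004.
Interference Suspension Credit: +218 days → 25 February 2005.
Examination Delay Credit: +618 days → 5 November 2006.

November 5, 2006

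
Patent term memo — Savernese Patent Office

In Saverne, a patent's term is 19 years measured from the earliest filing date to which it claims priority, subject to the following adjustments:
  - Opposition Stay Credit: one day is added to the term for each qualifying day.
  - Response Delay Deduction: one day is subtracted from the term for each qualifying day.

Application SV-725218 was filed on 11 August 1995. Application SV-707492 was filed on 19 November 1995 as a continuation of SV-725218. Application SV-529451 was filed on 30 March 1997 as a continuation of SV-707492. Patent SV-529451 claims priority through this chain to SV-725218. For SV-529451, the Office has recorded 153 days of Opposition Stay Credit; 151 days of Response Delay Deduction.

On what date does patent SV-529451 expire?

August 13, 2014

Earliest priority filing: 11 August 1995.
Base term: 11 August 1995 + 19 years → 11 August 2014.
Opposition Stay Credit: +153 days → 11 January 2015.
Response Delay Deduction: −151 days → 13 August 2014.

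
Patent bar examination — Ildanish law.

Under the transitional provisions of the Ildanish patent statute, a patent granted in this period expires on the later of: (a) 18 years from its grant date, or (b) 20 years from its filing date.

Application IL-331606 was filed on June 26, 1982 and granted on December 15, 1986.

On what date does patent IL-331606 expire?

(a) grant + 18 years → 15 December 2004.
(b) filing + 20 years → 26 June 2002.
Later of the two: 15 December 2004.

2004-12-15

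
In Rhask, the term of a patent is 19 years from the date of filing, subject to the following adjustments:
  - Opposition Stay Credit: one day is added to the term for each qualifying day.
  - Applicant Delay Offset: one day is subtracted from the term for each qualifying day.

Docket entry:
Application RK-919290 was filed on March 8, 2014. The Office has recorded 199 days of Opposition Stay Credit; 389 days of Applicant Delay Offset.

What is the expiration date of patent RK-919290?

2032-08-30

Base term: filing date + 19 years → 8 March 2033.
Opposition Stay Credit: +199 days → 23 September 2033.
Applicant Delay Offset: −389 days → 30 August 2032.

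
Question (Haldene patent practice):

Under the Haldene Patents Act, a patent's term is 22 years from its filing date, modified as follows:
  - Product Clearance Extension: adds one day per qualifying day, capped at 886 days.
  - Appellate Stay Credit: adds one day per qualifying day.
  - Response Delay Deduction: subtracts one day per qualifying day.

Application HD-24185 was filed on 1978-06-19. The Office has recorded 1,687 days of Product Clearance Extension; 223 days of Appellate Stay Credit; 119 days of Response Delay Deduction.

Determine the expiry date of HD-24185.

Base term: filing date + 22 years → 19 June 2000.
Product Clearance Extension: 1687 days claimed exceeds the 886-day cap, so +886 days → 22 November 2002.
Appellate Stay Credit: +223 days → 3 July 2003.
Response Delay Deduction: −119 days → 6 March 2003.

2003-03-06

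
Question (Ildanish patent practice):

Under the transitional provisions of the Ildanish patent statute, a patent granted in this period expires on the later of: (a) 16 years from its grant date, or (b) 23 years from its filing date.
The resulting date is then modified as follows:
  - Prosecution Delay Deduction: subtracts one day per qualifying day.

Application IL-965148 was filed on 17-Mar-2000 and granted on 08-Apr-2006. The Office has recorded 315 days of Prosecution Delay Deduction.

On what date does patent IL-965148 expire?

2022-05-06

(a) grant + 16 years → 8 April 2022.
(b) filing + 23 years → 17 March 2023.
Later of the two: 17 March 2023.
Prosecution Delay Deduction: −315 days → 6 May 2022.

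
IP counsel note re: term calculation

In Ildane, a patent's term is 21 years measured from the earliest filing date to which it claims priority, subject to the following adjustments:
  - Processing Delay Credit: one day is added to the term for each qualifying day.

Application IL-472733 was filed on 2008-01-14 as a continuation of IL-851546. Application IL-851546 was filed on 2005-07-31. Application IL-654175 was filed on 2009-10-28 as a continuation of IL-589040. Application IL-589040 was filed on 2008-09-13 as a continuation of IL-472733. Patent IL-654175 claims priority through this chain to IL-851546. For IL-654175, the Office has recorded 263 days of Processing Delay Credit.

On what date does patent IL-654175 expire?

April 20, 2027

Earliest priority filing: 31 July 2005.
Base term: 31 July 2005 + 21 years → 31 July 2026.
Processing Delay Credit: +263 days → 20 April 2027.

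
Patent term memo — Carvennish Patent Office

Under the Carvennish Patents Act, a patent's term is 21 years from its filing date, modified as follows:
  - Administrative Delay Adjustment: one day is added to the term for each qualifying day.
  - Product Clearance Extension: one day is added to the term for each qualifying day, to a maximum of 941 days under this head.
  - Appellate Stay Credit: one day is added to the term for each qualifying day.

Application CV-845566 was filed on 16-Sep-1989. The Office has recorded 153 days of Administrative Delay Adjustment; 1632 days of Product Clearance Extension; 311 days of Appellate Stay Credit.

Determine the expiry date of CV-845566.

2014-07-22

Base term: filing date + 21 years → 16 September 2010.
Administrative Delay Adjustment: +153 days → 16 February 2011.
Product Clearance Extension: 1632 days claimed exceeds the 941-day cap, so +941 days → 14 September 2013.
Appellate Stay Credit: +311 days → 22 July 2014.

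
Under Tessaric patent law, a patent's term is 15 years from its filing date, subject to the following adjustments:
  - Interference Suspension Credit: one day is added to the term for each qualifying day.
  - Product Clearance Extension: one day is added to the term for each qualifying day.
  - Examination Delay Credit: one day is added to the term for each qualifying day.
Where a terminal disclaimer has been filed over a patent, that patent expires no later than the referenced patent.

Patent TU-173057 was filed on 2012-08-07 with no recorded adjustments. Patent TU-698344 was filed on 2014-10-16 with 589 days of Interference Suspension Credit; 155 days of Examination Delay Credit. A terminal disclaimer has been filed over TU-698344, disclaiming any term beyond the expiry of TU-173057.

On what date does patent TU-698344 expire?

2027-08-07

Natural term of TU-698344:
  Base: filing + 15 years → 16 October 2029.
  Interference Suspension Credit: +589 days → 28 May 2031.
  Examination Delay Credit: +155 days → 30 October 2031.
Expiry of referenced patent TU-173057:
  Base: filing + 15 years → 7 August 2027.
Terminal disclaimer: TU-698344 expires on the earlier of 30 October 2031 and 7 August 2027.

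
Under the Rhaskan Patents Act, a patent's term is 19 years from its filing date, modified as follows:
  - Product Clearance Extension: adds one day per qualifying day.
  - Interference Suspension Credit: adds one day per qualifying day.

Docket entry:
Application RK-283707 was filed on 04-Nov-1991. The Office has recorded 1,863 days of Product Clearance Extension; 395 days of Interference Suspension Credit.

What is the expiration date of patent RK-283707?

2017-01-09

Base term: filing date + 19 years → 4 November 2010.
Product Clearance Extension: +1863 days → 11 December 2015.
Interference Suspension Credit: +395 days → 9 January 2017.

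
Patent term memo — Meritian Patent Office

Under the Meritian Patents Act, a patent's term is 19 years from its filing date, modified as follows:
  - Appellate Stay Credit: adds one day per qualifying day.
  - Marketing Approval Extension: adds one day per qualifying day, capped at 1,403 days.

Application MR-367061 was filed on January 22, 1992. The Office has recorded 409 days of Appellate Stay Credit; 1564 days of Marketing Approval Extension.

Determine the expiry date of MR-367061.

Base term: filing date + 19 years → 22 January 2011.
Appellate Stay Credit: +409 days → 6 March 2012.
Marketing Approval Extension: 1564 days claimed exceeds the 1403-day cap, so +1403 days → 8 January 2016.

2016-01-08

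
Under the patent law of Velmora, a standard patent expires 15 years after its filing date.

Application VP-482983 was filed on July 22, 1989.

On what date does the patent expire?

Filing date + 15 years → 22 July 2004.

2004-07-22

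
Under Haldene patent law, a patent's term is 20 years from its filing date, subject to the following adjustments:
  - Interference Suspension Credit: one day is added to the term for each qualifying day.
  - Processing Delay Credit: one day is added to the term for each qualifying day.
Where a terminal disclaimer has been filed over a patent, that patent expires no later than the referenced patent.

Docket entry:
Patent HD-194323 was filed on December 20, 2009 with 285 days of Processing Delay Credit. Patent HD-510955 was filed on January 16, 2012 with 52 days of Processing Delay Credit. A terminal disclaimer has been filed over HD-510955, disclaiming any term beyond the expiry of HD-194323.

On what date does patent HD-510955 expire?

2030-10-01

Natural term of HD-510955:
  Base: filing + 20 years → 16 January 2032.
  Processing Delay Credit: +52 days → 8 March 2032.
Expiry of referenced patent HD-194323:
  Base: filing + 20 years → 20 December 2029.
  Processing Delay Credit: +285 days → 1 October 2030.
Terminal disclaimer: HD-510955 expires on the earlier of 8 March 2032 and 1 October 2030.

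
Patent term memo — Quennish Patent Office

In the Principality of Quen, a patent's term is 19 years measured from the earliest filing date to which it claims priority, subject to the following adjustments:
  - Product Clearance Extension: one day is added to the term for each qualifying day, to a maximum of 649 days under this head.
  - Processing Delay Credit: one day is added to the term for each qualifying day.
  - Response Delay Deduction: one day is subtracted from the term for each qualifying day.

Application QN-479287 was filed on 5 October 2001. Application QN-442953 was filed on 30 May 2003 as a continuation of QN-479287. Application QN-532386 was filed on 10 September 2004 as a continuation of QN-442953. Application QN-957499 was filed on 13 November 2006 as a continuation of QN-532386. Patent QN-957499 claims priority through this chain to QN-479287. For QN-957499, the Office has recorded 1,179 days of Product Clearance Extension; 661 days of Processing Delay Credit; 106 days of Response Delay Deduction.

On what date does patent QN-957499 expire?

January 22, 2024

Earliest priority filing: 5 October 2001.
Base term: 5 October 2001 + 19 years → 5 October 2020.
Product Clearance Extension: 1179 days claimed exceeds the 649-day cap, so +649 days → 16 July 2022.
Processing Delay Credit: +661 days → 7 May 2024.
Response Delay Deduction: −106 days → 22 January 2024.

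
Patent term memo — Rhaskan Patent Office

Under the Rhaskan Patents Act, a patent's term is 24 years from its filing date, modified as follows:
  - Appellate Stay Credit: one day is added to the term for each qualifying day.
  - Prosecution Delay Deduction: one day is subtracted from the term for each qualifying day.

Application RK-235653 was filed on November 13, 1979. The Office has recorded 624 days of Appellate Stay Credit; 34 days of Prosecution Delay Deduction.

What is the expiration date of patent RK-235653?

2005-06-25

Base term: filing date + 24 years → 13 November 2003.
Appellate Stay Credit: +624 days → 29 July 2005.
Prosecution Delay Deduction: −34 days → 25 June 2005.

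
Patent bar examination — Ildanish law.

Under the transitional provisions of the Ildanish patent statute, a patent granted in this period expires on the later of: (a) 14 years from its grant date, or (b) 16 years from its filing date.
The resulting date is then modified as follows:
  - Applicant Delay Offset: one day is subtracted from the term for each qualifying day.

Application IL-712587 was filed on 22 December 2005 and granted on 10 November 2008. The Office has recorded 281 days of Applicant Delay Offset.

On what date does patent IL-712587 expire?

February 2, 2022

(a) grant + 14 years → 10 November 2022.
(b) filing + 16 years → 22 December 2021.
Later of the two: 10 November 2022.
Applicant Delay Offset: −281 days → 2 February 2022.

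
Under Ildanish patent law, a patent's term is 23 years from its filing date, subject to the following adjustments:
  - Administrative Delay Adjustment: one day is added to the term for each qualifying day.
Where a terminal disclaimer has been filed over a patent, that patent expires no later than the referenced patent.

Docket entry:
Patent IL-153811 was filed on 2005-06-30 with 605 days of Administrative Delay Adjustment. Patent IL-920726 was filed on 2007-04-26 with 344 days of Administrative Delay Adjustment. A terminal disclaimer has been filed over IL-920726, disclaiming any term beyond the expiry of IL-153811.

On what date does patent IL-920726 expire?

Natural term of IL-920726:
  Base: filing + 23 years → 26 April 2030.
  Administrative Delay Adjustment: +344 days → 5 April 2031.
Expiry of referenced patent IL-153811:
  Base: filing + 23 years → 30 June 2028.
  Administrative Delay Adjustment: +605 days → 25 February 2030.
Terminal disclaimer: IL-920726 expires on the earlier of 5 April 2031 and 25 February 2030.

2030-02-25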